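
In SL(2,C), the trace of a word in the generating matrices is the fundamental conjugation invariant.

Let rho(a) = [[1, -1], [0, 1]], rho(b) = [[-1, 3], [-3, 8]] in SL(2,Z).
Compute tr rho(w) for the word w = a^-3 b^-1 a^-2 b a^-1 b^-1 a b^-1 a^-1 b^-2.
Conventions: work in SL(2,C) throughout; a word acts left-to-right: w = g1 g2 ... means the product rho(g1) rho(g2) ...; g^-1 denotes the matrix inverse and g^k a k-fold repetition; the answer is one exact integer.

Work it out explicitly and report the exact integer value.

-65203

rho(a^-1) = [[1, 1], [0, 1]]
... * rho(a^-1) = [[1, 1], [0, 1]]  ->  [[1, 2], [0, 1]]
... * rho(a^-1) = [[1, 1], [0, 1]]  ->  [[1, 3], [0, 1]]
... * rho(b^-1) = [[8, -3], [3, -1]]  ->  [[17, -6], [3, -1]]
... * rho(a^-1) = [[1, 1], [0, 1]]  ->  [[17, 11], [3, 2]]
... * rho(a^-1) = [[1, 1], [0, 1]]  ->  [[17, 28], [3, 5]]
... * rho(b) = [[-1, 3], [-3, 8]]  ->  [[-101, 275], [-18, 49]]
... * rho(a^-1) = [[1, 1], [0, 1]]  ->  [[-101, 174], [-18, 31]]
... * rho(b^-1) = [[8, -3], [3, -1]]  ->  [[-286, 129], [-51, 23]]
... * rho(a) = [[1, -1], [0, 1]]  ->  [[-286, 415], [-51, 74]]
... * rho(b^-1) = [[8, -3], [3, -1]]  ->  [[-1043, 443], [-186, 79]]
... * rho(a^-1) = [[1, 1], [0, 1]]  ->  [[-1043, -600], [-186, -107]]
... * rho(b^-1) = [[8, -3], [3, -1]]  ->  [[-10144, 3729], [-1809, 665]]
... * rho(b^-1) = [[8, -3], [3, -1]]  ->  [[-69965, 26703], [-12477, 4762]]
tr = -69965 + 4762 = -65203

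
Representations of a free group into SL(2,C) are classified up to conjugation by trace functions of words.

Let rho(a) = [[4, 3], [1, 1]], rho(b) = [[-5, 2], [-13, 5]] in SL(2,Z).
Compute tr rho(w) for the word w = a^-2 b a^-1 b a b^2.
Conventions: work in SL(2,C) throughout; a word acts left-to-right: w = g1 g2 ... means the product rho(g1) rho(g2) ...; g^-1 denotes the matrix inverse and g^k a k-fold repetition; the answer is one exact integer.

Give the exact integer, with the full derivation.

rho(a^-1) = [[1, -3], [-1, 4]]
... * rho(a^-1) = [[1, -3], [-1, 4]]  ->  [[4, -15], [-5, 19]]
... * rho(b) = [[-5, 2], [-13, 5]]  ->  [[175, -67], [-222, 85]]
... * rho(a^-1) = [[1, -3], [-1, 4]]  ->  [[242, -793], [-307, 1006]]
... * rho(b) = [[-5, 2], [-13, 5]]  ->  [[9099, -3481], [-11543, 4416]]
... * rho(a) = [[4, 3], [1, 1]]  ->  [[32915, 23816], [-41756, -30213]]
... * rho(b) = [[-5, 2], [-13, 5]]  ->  [[-474183, 184910], [601549, -234577]]
... * rho(b) = [[-5, 2], [-13, 5]]  ->  [[-32915, -23816], [41756, 30213]]
tr = -32915 + 30213 = -2702

-2702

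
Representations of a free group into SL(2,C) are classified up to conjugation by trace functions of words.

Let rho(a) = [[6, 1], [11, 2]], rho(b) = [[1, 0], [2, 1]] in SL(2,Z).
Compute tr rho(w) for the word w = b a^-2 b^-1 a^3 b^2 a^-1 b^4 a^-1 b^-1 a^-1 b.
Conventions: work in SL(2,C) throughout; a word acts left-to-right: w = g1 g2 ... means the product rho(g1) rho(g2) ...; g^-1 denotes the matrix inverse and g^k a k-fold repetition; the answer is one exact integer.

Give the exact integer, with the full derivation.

rho(b) = [[1, 0], [2, 1]]
... * rho(a^-1) = [[2, -1], [-11, 6]]  ->  [[2, -1], [-7, 4]]
... * rho(a^-1) = [[2, -1], [-11, 6]]  ->  [[15, -8], [-58, 31]]
... * rho(b^-1) = [[1, 0], [-2, 1]]  ->  [[31, -8], [-120, 31]]
... * rho(a) = [[6, 1], [11, 2]]  ->  [[98, 15], [-379, -58]]
... * rho(a) = [[6, 1], [11, 2]]  ->  [[753, 128], [-2912, -495]]
... * rho(a) = [[6, 1], [11, 2]]  ->  [[5926, 1009], [-22917, -3902]]
... * rho(b) = [[1, 0], [2, 1]]  ->  [[7944, 1009], [-30721, -3902]]
... * rho(b) = [[1, 0], [2, 1]]  ->  [[9962, 1009], [-38525, -3902]]
... * rho(a^-1) = [[2, -1], [-11, 6]]  ->  [[8825, -3908], [-34128, 15113]]
... * rho(b) = [[1, 0], [2, 1]]  ->  [[1009, -3908], [-3902, 15113]]
... * rho(b) = [[1, 0], [2, 1]]  ->  [[-6807, -3908], [26324, 15113]]
... * rho(b) = [[1, 0], [2, 1]]  ->  [[-14623, -3908], [56550, 15113]]
... * rho(b) = [[1, 0], [2, 1]]  ->  [[-22439, -3908], [86776, 15113]]
... * rho(a^-1) = [[2, -1], [-11, 6]]  ->  [[-1890, -1009], [7309, 3902]]
... * rho(b^-1) = [[1, 0], [-2, 1]]  ->  [[128, -1009], [-495, 3902]]
... * rho(a^-1) = [[2, -1], [-11, 6]]  ->  [[11355, -6182], [-43912, 23907]]
... * rho(b) = [[1, 0], [2, 1]]  ->  [[-1009, -6182], [3902, 23907]]
tr = -1009 + 23907 = 22898

22898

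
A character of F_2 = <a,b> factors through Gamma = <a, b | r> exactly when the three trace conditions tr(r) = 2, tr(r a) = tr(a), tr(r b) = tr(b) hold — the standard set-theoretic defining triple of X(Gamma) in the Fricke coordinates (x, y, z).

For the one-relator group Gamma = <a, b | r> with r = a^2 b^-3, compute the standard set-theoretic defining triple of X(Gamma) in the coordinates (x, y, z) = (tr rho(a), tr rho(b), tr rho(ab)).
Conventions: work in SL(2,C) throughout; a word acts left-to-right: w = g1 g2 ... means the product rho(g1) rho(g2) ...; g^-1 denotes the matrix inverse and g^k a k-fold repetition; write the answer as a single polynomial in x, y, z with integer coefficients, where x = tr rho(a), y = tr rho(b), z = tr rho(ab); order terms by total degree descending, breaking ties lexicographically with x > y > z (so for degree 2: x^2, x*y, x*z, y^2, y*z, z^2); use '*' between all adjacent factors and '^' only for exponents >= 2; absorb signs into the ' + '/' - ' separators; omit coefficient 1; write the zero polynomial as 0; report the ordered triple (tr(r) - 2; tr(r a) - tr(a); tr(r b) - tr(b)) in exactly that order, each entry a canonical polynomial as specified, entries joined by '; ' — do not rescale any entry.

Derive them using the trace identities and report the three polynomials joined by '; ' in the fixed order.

next, trace(a^2) = trace(a) * trace(a) - trace(1) = x^2 - 2
trace(a^2 b) = trace(a) * trace(b a) - trace(b) = x*z - y
and trace(a^2 b^-1) = trace(a^2) * trace(b) - trace(a^2 b) = x^2*y - x*z - y
and trace(b^-2 a^2) = trace(a^2 b^-1) * trace(b) - trace(a^2) = x^2*y^2 - x*y*z - x^2 - y^2 + 2
next, trace(a^2 b^-3) = trace(b^-2 a^2) * trace(b) - trace(b^-2 a^2 b) = x^2*y^3 - x*y^2*z - 2*x^2*y - y^3 + x*z + 3*y
and trace(a^3) = trace(a) * trace(a^2) - trace(a) = x^3 - 3*x
trace(a^3 b) = trace(a) * trace(b a^2) - trace(b a) = x^2*z - x*y - z
trace(b^-1 a^3) = trace(a^3) * trace(b) - trace(a^3 b) = x^3*y - x^2*z - 2*x*y + z
trace(a^3 b^-2) = trace(b^-1 a^3) * trace(b) - trace(b^-1 a^3 b) = x^3*y^2 - x^2*y*z - x^3 - 2*x*y^2 + y*z + 3*x
trace(a^2 b^-3 a) = trace(a^3 b^-2) * trace(b) - trace(a^3 b^-1) = x^3*y^3 - x^2*y^2*z - 2*x^3*y - 2*x*y^3 + x^2*z + y^2*z + 5*x*y - z
assemble the triple (trace(r) - 2; trace(r a) - x; trace(r b) - y)

x^2*y^3 - x*y^2*z - 2*x^2*y - y^3 + x*z + 3*y - 2; x^3*y^3 - x^2*y^2*z - 2*x^3*y - 2*x*y^3 + x^2*z + y^2*z + 5*x*y - x - z; x^2*y^2 - x*y*z - x^2 - y^2 - y + 2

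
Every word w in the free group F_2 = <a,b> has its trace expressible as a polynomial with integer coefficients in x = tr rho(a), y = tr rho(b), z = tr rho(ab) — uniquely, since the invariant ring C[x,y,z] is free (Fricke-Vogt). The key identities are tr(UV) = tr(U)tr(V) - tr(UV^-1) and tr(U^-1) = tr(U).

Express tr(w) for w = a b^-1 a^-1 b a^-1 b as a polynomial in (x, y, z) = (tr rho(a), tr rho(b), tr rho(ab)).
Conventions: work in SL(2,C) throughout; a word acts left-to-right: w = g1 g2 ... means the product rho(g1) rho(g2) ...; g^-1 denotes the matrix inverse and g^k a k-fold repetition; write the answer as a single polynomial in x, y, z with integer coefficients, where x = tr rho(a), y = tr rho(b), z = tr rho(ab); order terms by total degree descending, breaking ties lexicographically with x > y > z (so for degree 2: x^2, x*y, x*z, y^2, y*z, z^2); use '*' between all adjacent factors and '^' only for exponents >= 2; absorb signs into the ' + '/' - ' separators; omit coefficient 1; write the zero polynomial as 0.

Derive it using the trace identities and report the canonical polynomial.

-x^2*y^2*z + x^3*y + x*y^3 + 2*x*y*z^2 - x^2*z - y^2*z - z^3 - 3*x*y + 3*z

trace(b^2 a) = trace(b) trace(a b) - trace(a)  (reduce the b square) = y*z - x
trace(b^2) = trace(b) trace(b) - trace(1)  (reduce the b square) = y^2 - 2
trace(a b^2 a) = trace(a) trace(b^2 a) - trace(b^2)  (reduce the a square) = x*y*z - x^2 - y^2 + 2
trace(a b a b) = trace(b a) trace(b a) - trace(1)  (split on b) = z^2 - 2
trace(a b a) = trace(a) trace(b a) - trace(b)  (reduce the a square) = x*z - y
trace(a b^2 a b) = trace(b) trace(a b a b) - trace(a b a)  (reduce the b square) = y*z^2 - x*z - y
trace(b^2 a b^-1 a) = trace(a b^2 a) trace(b) - trace(a b^2 a b)  (eliminate b^-1) = x*y^2*z - x^2*y - y^3 - y*z^2 + x*z + 3*y
trace(b a b^-1 a^-1 b) = trace(b^2 a b^-1) trace(a) - trace(b^2 a b^-1 a)  (eliminate a^-1) = -x*y^2*z + x^2*y + y^3 + y*z^2 - 3*y
trace(b a b a b a) = trace(a b) trace(a b a b) - trace(a^-1 b^-1)  (split on a) = z^3 - 3*z
trace(a^-1 b a b a b) = trace(b a b a b) trace(a) - trace(b a b a b a)  (eliminate a^-1) = x*y*z^2 - x^2*z - z^3 - x*y + 3*z
trace(b a b^-1 a^-1 b a) = trace(a^-1 b a b a) trace(b) - trace(a^-1 b a b a b)  (eliminate b^-1) = -x*y*z^2 + x^2*z + y^2*z + z^3 - 3*z
trace(a b^-1 a^-1 b a^-1 b) = trace(b a b^-1 a^-1 b) trace(a) - trace(b a b^-1 a^-1 b a)  (eliminate a^-1) = -x^2*y^2*z + x^3*y + x*y^3 + 2*x*y*z^2 - x^2*z - y^2*z - z^3 - 3*x*y + 3*z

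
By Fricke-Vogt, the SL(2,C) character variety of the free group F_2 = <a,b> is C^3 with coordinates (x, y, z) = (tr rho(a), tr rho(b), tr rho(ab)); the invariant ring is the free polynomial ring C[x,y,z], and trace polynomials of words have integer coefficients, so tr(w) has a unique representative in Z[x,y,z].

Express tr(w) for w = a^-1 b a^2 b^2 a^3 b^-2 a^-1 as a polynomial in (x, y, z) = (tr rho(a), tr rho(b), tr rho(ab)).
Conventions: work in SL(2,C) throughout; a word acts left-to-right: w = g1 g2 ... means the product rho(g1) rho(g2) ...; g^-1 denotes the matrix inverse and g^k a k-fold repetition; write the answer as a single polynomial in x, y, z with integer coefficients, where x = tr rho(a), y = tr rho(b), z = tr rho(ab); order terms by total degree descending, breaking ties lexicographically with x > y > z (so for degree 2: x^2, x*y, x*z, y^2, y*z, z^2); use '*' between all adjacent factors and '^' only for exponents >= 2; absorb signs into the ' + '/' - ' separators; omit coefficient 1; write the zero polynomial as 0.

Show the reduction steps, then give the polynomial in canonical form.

so tr(b^2 a) = tr(b) tr(a b) - tr(a) = y*z - x
tr(b^2) = tr(b) tr(b) - tr(1) = y^2 - 2
reduce: tr(a b^2 a) = tr(a) tr(b^2 a) - tr(b^2) = x*y*z - x^2 - y^2 + 2
reduce: tr(a^2 b^2 a) = tr(a) tr(a b^2 a) - tr(a b^2) = x^2*y*z - x^3 - x*y^2 - y*z + 3*x
so tr(a^2 b^2 a^2) = tr(a) tr(a^2 b^2 a) - tr(a^2 b^2) = x^3*y*z - x^4 - x^2*y^2 - 2*x*y*z + 4*x^2 + y^2 - 2
reduce: tr(a^2 b^2 a^3) = tr(a) tr(a^2 b^2 a^2) - tr(a^2 b^2 a) = x^4*y*z - x^5 - x^3*y^2 - 3*x^2*y*z + 5*x^3 + 2*x*y^2 + y*z - 5*x
tr(a b a b) = tr(b a) tr(b a) - tr(1)   [split at repeated b] = z^2 - 2
tr(a b a) = tr(a) tr(b a) - tr(b) = x*z - y
reduce: tr(b a b^2 a) = tr(b) tr(a b a b) - tr(a b a) = y*z^2 - x*z - y
tr(b a b^2) = tr(b) tr(a b^2) - tr(a b) = y^2*z - x*y - z
so tr(a b a b^2 a) = tr(a) tr(b a b^2 a) - tr(b a b^2) = x*y*z^2 - x^2*z - y^2*z + z
so tr(b^2 a^3 b a) = tr(a) tr(a b a b^2 a) - tr(a b a b^2) = x^2*y*z^2 - x^3*z - x*y^2*z - y*z^2 + 2*x*z + y
so tr(b a^3) = tr(a) tr(b a^2) - tr(b a) = x^2*z - x*y - z
reduce: tr(b^2 a^3 b) = tr(b) tr(b a^3 b) - tr(b a^3) = x^2*y^2*z - x^3*y - x*y^3 - x^2*z - y^2*z + 4*x*y + z
so tr(a^2 b^2 a^3 b) = tr(a) tr(b^2 a^3 b a) - tr(b^2 a^3 b) = x^3*y*z^2 - x^4*z - 2*x^2*y^2*z + x^3*y + x*y^3 - x*y*z^2 + 3*x^2*z + y^2*z - 3*x*y - z
so tr(a^2 b^2 a^3 b^-1) = tr(a^2 b^2 a^3) tr(b) - tr(a^2 b^2 a^3 b) = x^4*y^2*z - x^5*y - x^3*y^3 - x^3*y*z^2 + x^4*z - x^2*y^2*z + 4*x^3*y + x*y^3 + x*y*z^2 - 3*x^2*z - 2*x*y + z
tr(b^2 a^2 b) = tr(b) tr(b a^2 b) - tr(b a^2) = x*y^2*z - x^2*y - y^3 - x*z + 3*y
so tr(a b a^2 b^2 a) = tr(a) tr(b^2 a^2 b a) - tr(b^2 a^2 b) = x^2*y*z^2 - x^3*z - 2*x*y^2*z + x^2*y + y^3 + 2*x*z - 3*y
tr(a b a^2 b^2 a^3) = tr(a) tr(a b a^2 b^2 a^2) - tr(a b a^2 b^2 a) = x^4*y*z^2 - x^5*z - 2*x^3*y^2*z + x^4*y + x^2*y^3 - 2*x^2*y*z^2 + 4*x^3*z + 3*x*y^2*z - 4*x^2*y - y^3 - 3*x*z + 3*y
tr(a b a b a b) = tr(a b) tr(a b a b) - tr(a^-1 b^-1)   [split at repeated a] = z^3 - 3*z
reduce: tr(a b a b a) = tr(a) tr(b a b a) - tr(b a b) = x*z^2 - y*z - x
reduce: tr(b a b a b^2 a) = tr(b) tr(a b a b a b) - tr(a b a b a) = y*z^3 - x*z^2 - 2*y*z + x
reduce: tr(b a b a b^2) = tr(b) tr(b a b a b) - tr(b a b a) = y^2*z^2 - x*y*z - y^2 - z^2 + 2
reduce: tr(b^2 a^2 b a b a) = tr(a) tr(b a b a b^2 a) - tr(b a b a b^2) = x*y*z^3 - x^2*z^2 - y^2*z^2 - x*y*z + x^2 + y^2 + z^2 - 2
tr(b^2 a^2 b a b) = tr(b) tr(a^2 b a b^2) - tr(a^2 b a b) = x*y^2*z^2 - x^2*y*z - y^3*z - x*z^2 + 2*y*z + x
so tr(a b a b a^2 b^2 a) = tr(a) tr(b^2 a^2 b a b a) - tr(b^2 a^2 b a b) = x^2*y*z^3 - x^3*z^2 - 2*x*y^2*z^2 + y^3*z + x^3 + x*y^2 + 2*x*z^2 - 2*y*z - 3*x
so tr(a b a b a^2 b^2) = tr(a) tr(b^2 a b a b a) - tr(b^2 a b a b) = x*y*z^3 - x^2*z^2 - y^2*z^2 - x*y*z + x^2 + y^2 + z^2 - 2
reduce: tr(a b a^2 b^2 a^3 b) = tr(a) tr(a b a b a^2 b^2 a) - tr(a b a b a^2 b^2) = x^3*y*z^3 - x^4*z^2 - 2*x^2*y^2*z^2 + x*y^3*z - x*y*z^3 + x^4 + x^2*y^2 + 3*x^2*z^2 + y^2*z^2 - x*y*z - 4*x^2 - y^2 - z^2 + 2
tr(b^-1 a b a^2 b^2 a^3) = tr(a b a^2 b^2 a^3) tr(b) - tr(a b a^2 b^2 a^3 b) = x^4*y^2*z^2 - x^5*y*z - 2*x^3*y^3*z - x^3*y*z^3 + x^4*y^2 + x^4*z^2 + x^2*y^4 + 4*x^3*y*z + 2*x*y^3*z + x*y*z^3 - x^4 - 5*x^2*y^2 - 3*x^2*z^2 - y^4 - y^2*z^2 - 2*x*y*z + 4*x^2 + 4*y^2 + z^2 - 2
tr(b a^2 b^2 a^3 b^-2 a) = tr(b^-1 a b a^2 b^2 a^3) tr(b) - tr(b^-1 a b a^2 b^2 a^3 b) = x^4*y^3*z^2 - x^5*y^2*z - 2*x^3*y^4*z - x^3*y^2*z^3 + x^4*y^3 + x^2*y^5 + x^5*z + 6*x^3*y^2*z + 2*x*y^4*z + x*y^2*z^3 - 2*x^4*y - 6*x^2*y^3 - x^2*y*z^2 - y^5 - y^3*z^2 - 4*x^3*z - 5*x*y^2*z + 8*x^2*y + 5*y^3 + y*z^2 + 3*x*z - 5*y
so tr(b a^2 b^2 a^3 b^-2 a^-1) = tr(b a^2 b^2 a^3 b^-2) tr(a) - tr(b a^2 b^2 a^3 b^-2 a) = -x^4*y^3*z^2 + 2*x^5*y^2*z + 2*x^3*y^4*z + x^3*y^2*z^3 - x^6*y - 2*x^4*y^3 - x^4*y*z^2 - x^2*y^5 - 7*x^3*y^2*z - 2*x*y^4*z - x*y^2*z^3 + 6*x^4*y + 7*x^2*y^3 + 2*x^2*y*z^2 + y^5 + y^3*z^2 + x^3*z + 5*x*y^2*z - 10*x^2*y - 5*y^3 - y*z^2 - 2*x*z + 5*y
tr(a^-1 b a^2 b^2 a^3 b^-2 a^-1) = tr(b a^2 b^2 a^3 b^-2 a^-1) tr(a) - tr(b a^2 b^2 a^3 b^-2) = -x^5*y^3*z^2 + 2*x^6*y^2*z + 2*x^4*y^4*z + x^4*y^2*z^3 - x^7*y - 2*x^5*y^3 - x^5*y*z^2 - x^3*y^5 - 8*x^4*y^2*z - 2*x^2*y^4*z - x^2*y^2*z^3 + 7*x^5*y + 8*x^3*y^3 + 3*x^3*y*z^2 + x*y^5 + x*y^3*z^2 + 6*x^2*y^2*z - 14*x^3*y - 6*x*y^3 - 2*x*y*z^2 + x^2*z + 7*x*y - z

-x^5*y^3*z^2 + 2*x^6*y^2*z + 2*x^4*y^4*z + x^4*y^2*z^3 - x^7*y - 2*x^5*y^3 - x^5*y*z^2 - x^3*y^5 - 8*x^4*y^2*z - 2*x^2*y^4*z - x^2*y^2*z^3 + 7*x^5*y + 8*x^3*y^3 + 3*x^3*y*z^2 + x*y^5 + x*y^3*z^2 + 6*x^2*y^2*z - 14*x^3*y - 6*x*y^3 - 2*x*y*z^2 + x^2*z + 7*x*y - z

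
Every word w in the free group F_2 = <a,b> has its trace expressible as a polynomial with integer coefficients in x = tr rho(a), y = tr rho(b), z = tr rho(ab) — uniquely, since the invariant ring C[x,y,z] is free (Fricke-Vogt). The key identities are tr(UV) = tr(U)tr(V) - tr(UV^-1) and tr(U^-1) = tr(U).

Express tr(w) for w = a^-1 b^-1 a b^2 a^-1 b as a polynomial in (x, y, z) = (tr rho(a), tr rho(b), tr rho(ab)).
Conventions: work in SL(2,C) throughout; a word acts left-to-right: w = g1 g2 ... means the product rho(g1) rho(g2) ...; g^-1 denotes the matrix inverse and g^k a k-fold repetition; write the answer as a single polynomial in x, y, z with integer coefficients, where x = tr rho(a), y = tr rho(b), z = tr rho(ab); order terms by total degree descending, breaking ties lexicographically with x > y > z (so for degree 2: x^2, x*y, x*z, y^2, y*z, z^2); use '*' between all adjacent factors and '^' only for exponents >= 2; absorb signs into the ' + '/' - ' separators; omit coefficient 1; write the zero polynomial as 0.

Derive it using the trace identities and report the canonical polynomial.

-x^2*y^3*z + x^3*y^2 + x*y^4 + 2*x*y^2*z^2 - x^2*y*z - y^3*z - y*z^3 - 3*x*y^2 + 3*y*z - x

tr(b^2) = tr(b) * tr(b) - tr(1) = y^2 - 2
tr(b^2 a) = tr(b) * tr(a b) - tr(a) = y*z - x
use: tr(a^2 b^2) = tr(a) * tr(b^2 a) - tr(b^2) = x*y*z - x^2 - y^2 + 2
tr(a^2 b) = tr(a) * tr(b a) - tr(b) = x*z - y
tr(a b^3 a) = tr(b) * tr(a^2 b^2) - tr(a^2 b) = x*y^2*z - x^2*y - y^3 - x*z + 3*y
apply: tr(a b a b) = tr(a b) * tr(a b) - tr(1) = z^2 - 2
use: tr(a b a b^2) = tr(b) * tr(a b a b) - tr(a b a) = y*z^2 - x*z - y
use: tr(a b^3 a b) = tr(b) * tr(a b a b^2) - tr(a b a b) = y^2*z^2 - x*y*z - y^2 - z^2 + 2
tr(b a b^-1 a b^2) = tr(a b^3 a) * tr(b) - tr(a b^3 a b) = x*y^3*z - x^2*y^2 - y^4 - y^2*z^2 + 4*y^2 + z^2 - 2
tr(a b a^2 b) = tr(a) * tr(b a b a) - tr(b a b) = x*z^2 - y*z - x
apply: tr(a b a^2) = tr(a) * tr(b a^2) - tr(b a) = x^2*z - x*y - z
tr(a b^2 a b a) = tr(b) * tr(a b a^2 b) - tr(a b a^2) = x*y*z^2 - x^2*z - y^2*z + z
use: tr(a b a b a b) = tr(a b a b) * tr(a b) - tr(b a) = z^3 - 3*z
tr(a b^2 a b a b) = tr(b) * tr(a b a b a b) - tr(a b a b a) = y*z^3 - x*z^2 - 2*y*z + x
use: tr(b a b^-1 a b^2 a) = tr(a b^2 a b a) * tr(b) - tr(a b^2 a b a b) = x*y^2*z^2 - x^2*y*z - y^3*z - y*z^3 + x*z^2 + 3*y*z - x
tr(b^-1 a b^2 a^-1 b a) = tr(b a b^-1 a b^2) * tr(a) - tr(b a b^-1 a b^2 a) = x^2*y^3*z - x^3*y^2 - x*y^4 - 2*x*y^2*z^2 + x^2*y*z + y^3*z + y*z^3 + 4*x*y^2 - 3*y*z - x
tr(a^-1 b^-1 a b^2 a^-1 b) = tr(b^-1 a b^2 a^-1 b) * tr(a) - tr(b^-1 a b^2 a^-1 b a) = -x^2*y^3*z + x^3*y^2 + x*y^4 + 2*x*y^2*z^2 - x^2*y*z - y^3*z - y*z^3 - 3*x*y^2 + 3*y*z - x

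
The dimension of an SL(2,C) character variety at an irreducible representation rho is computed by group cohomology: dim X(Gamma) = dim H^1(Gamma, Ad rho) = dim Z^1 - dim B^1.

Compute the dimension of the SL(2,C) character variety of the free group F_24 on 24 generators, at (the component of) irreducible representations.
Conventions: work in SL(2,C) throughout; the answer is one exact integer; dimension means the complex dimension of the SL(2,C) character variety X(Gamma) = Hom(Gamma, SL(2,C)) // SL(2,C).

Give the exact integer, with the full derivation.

69

Gamma = F_24 has 24 generators and no relators.
A cocycle picks one sl_2 vector per generator freely, giving dim Z^1 = 3*24 = 72.
dim B^1 = 3: the coboundary map is injective because an irreducible image has centralizer 0 in sl_2.
Therefore dim X = 72 - 3 = 69.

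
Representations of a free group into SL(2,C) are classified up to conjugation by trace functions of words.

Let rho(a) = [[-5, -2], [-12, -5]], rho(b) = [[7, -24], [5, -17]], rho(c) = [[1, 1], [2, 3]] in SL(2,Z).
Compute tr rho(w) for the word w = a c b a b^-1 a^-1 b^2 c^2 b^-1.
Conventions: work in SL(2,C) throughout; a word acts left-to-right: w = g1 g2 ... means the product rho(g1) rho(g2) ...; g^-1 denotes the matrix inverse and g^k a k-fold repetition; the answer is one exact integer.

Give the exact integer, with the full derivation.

rho(a) = [[-5, -2], [-12, -5]]
... * rho(c) = [[1, 1], [2, 3]]  ->  [[-9, -11], [-22, -27]]
... * rho(b) = [[7, -24], [5, -17]]  ->  [[-118, 403], [-289, 987]]
... * rho(a) = [[-5, -2], [-12, -5]]  ->  [[-4246, -1779], [-10399, -4357]]
... * rho(b^-1) = [[-17, 24], [-5, 7]]  ->  [[81077, -114357], [198568, -280075]]
... * rho(a^-1) = [[-5, 2], [12, -5]]  ->  [[-1777669, 733939], [-4353740, 1797511]]
... * rho(b) = [[7, -24], [5, -17]]  ->  [[-8773988, 30187093], [-21488625, 73932073]]
... * rho(b) = [[7, -24], [5, -17]]  ->  [[89517549, -302604869], [219239990, -741118241]]
... * rho(c) = [[1, 1], [2, 3]]  ->  [[-515692189, -818297058], [-1262996492, -2004114733]]
... * rho(c) = [[1, 1], [2, 3]]  ->  [[-2152286305, -2970583363], [-5271225958, -7275340691]]
... * rho(b^-1) = [[-17, 24], [-5, 7]]  ->  [[51441784000, -72448954861], [125987544741, -177436807829]]
tr = 51441784000 + -177436807829 = -125995023829

-125995023829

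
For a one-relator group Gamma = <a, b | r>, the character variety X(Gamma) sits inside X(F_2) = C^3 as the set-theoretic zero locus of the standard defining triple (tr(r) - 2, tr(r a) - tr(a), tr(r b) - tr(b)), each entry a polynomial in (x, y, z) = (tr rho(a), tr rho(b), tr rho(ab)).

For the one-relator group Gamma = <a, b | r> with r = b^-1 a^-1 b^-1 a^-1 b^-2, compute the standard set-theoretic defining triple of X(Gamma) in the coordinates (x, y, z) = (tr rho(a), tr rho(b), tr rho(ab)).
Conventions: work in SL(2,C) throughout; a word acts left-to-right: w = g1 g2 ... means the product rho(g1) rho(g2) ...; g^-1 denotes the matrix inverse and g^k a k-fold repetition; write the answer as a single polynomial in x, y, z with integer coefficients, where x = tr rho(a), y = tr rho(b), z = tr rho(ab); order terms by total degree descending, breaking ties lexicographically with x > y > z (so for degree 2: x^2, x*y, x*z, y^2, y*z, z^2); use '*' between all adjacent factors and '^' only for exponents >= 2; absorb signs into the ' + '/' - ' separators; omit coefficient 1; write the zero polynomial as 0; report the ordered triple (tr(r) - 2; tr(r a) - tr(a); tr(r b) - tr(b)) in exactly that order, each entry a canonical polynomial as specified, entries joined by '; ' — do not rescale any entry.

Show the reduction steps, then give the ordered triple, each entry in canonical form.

tr(a^-1) = tr(a) = x
tr(a^-1 b) = tr(b) tr(a) - tr(b a)  (eliminate a^-1) = x*y - z
reduce: tr(a^-1 b^-1) = tr(a^-1) tr(b) - tr(a^-1 b)  (eliminate b^-1) = z
tr(b^-2 a^-1) = tr(a^-1 b^-1) tr(b) - tr(a^-1)  (eliminate b^-1) = y*z - x
tr(b^-2) = tr(b^-1) tr(b) - tr(1)  (eliminate b^-1) = y^2 - 2
reduce: tr(a^-1 b^-2 a^-1) = tr(b^-2 a^-1) tr(a) - tr(b^-2)  (eliminate a^-1) = x*y*z - x^2 - y^2 + 2
tr(a b a) = tr(a) tr(b a) - tr(b)  (reduce the a square) = x*z - y
reduce: tr(a b a b) = tr(a b) tr(a b) - tr(1)  (split on a) = z^2 - 2
reduce: tr(b a b^-1 a) = tr(a b a) tr(b) - tr(a b a b)  (eliminate b^-1) = x*y*z - y^2 - z^2 + 2
reduce: tr(b^-1 a^-1 b a) = tr(b a b^-1) tr(a) - tr(b a b^-1 a)  (eliminate a^-1) = -x*y*z + x^2 + y^2 + z^2 - 2
reduce: tr(b^-2 a^-1 b a) = tr(b^-1 a^-1 b a) tr(b) - tr(b^-1 a^-1 b a b)  (eliminate b^-1) = -x*y^2*z + x^2*y + y^3 + y*z^2 - 3*y
tr(a^-1 b^-2 a^-1 b) = tr(b^-2 a^-1 b) tr(a) - tr(b^-2 a^-1 b a)  (eliminate a^-1) = x*y^2*z - x^2*y - y^3 - y*z^2 + x*z + 3*y
so tr(b^-1 a^-1 b^-1 a^-1 b^-1) = tr(a^-1 b^-2 a^-1) tr(b) - tr(a^-1 b^-2 a^-1 b)  (eliminate b^-1) = y*z^2 - x*z - y
reduce: tr(b^-1 a^-1 b^-1 a^-1 b^-2) = tr(b^-1 a^-1 b^-1 a^-1 b^-1) tr(b) - tr(b^-1 a^-1 b^-1 a^-1)  (eliminate b^-1) = y^2*z^2 - x*y*z - y^2 - z^2 + 2
reduce: tr(a^-1 b^-2 a b) = tr(b^-1 a b a^-1) tr(b) - tr(b^-1 a b a^-1 b)  (eliminate b^-1) = -x*y^2*z + x^2*y + y^3 + y*z^2 - 3*y
reduce: tr(b^-1 a b^-1 a^-1 b^-1) = tr(a^-1 b^-2 a) tr(b) - tr(a^-1 b^-2 a b)  (eliminate b^-1) = x*y^2*z - x^2*y - y*z^2 + y
tr(b^-1 a b^-1) = tr(b^-1 a) tr(b) - tr(b^-1 a b)  (eliminate b^-1) = x*y^2 - y*z - x
so tr(a^2) = tr(a) tr(a) - tr(1)  (reduce the a square) = x^2 - 2
so tr(a b^-1 a) = tr(a^2) tr(b) - tr(a^2 b)  (eliminate b^-1) = x^2*y - x*z - y
tr(a^2 b a) = tr(a) tr(a b a) - tr(a b)  (reduce the a square) = x^2*z - x*y - z
reduce: tr(a^2 b a b) = tr(a) tr(b a b a) - tr(b a b)  (reduce the a square) = x*z^2 - y*z - x
tr(a b a b^-1 a) = tr(a^2 b a) tr(b) - tr(a^2 b a b)  (eliminate b^-1) = x^2*y*z - x*y^2 - x*z^2 + x
so tr(a b a b a b) = tr(a b a b) tr(a b) - tr(b a)  (split on a) = z^3 - 3*z
tr(a b a b^-1 a b) = tr(a b a b a) tr(b) - tr(a b a b a b)  (eliminate b^-1) = x*y*z^2 - y^2*z - z^3 - x*y + 3*z
tr(b a b^-1 a b^-1 a) = tr(a b a b^-1 a) tr(b) - tr(a b a b^-1 a b)  (eliminate b^-1) = x^2*y^2*z - x*y^3 - 2*x*y*z^2 + y^2*z + z^3 + 2*x*y - 3*z
tr(a b^-1 a b^-1 a^-1 b) = tr(b a b^-1 a b^-1) tr(a) - tr(b a b^-1 a b^-1 a)  (eliminate a^-1) = -x^2*y^2*z + x^3*y + x*y^3 + 2*x*y*z^2 - x^2*z - y^2*z - z^3 - 3*x*y + 3*z
reduce: tr(b^-1 a b^-1 a^-1 b^-1 a) = tr(a b^-1 a b^-1 a^-1) tr(b) - tr(a b^-1 a b^-1 a^-1 b)  (eliminate b^-1) = x^2*y^2*z - x^3*y - 2*x*y*z^2 + x^2*z + z^3 + 2*x*y - 3*z
tr(b^-1 a b^-1 a^-1 b^-1 a^-1) = tr(b^-1 a b^-1 a^-1 b^-1) tr(a) - tr(b^-1 a b^-1 a^-1 b^-1 a)  (eliminate a^-1) = x*y*z^2 - x^2*z - z^3 - x*y + 3*z
so tr(b^-1 a^-1 b^-1 a^-1 b^-2 a) = tr(b^-1 a b^-1 a^-1 b^-1 a^-1) tr(b) - tr(b^-1 a b^-1 a^-1 b^-1 a^-1 b)  (eliminate b^-1) = x*y^2*z^2 - x^2*y*z - y*z^3 - x*y^2 + 2*y*z + x
assemble the triple (tr(r) - 2; tr(r a) - x; tr(r b) - y)

y^2*z^2 - x*y*z - y^2 - z^2; x*y^2*z^2 - x^2*y*z - y*z^3 - x*y^2 + 2*y*z; y*z^2 - x*z - 2*y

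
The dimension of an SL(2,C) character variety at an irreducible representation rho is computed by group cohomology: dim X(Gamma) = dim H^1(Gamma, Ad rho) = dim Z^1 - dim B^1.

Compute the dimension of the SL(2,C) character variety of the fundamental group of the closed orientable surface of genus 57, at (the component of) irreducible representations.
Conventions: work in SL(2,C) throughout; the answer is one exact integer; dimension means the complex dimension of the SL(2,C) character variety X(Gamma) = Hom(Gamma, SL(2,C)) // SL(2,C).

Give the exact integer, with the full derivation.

336

Gamma = pi_1(Sigma_57) = < a_1, b_1, ..., a_57, b_57 | prod [a_i, b_i] > has 2g = 114 generators and 1 relator.
A cocycle assigns one sl_2 vector per generator subject to the relator condition d_2(z) = 0: dim of the unconstrained space is 3*2g = 342.
d_2 is surjective at irreducible rho (its cokernel H^2 is dual to H^0 = 0), so dim Z^1 = 342 - 3 = 339.
dim B^1 = 3 (coboundaries, injective at irreducible rho).
dim X = dim H^1 = 339 - 3 = 336.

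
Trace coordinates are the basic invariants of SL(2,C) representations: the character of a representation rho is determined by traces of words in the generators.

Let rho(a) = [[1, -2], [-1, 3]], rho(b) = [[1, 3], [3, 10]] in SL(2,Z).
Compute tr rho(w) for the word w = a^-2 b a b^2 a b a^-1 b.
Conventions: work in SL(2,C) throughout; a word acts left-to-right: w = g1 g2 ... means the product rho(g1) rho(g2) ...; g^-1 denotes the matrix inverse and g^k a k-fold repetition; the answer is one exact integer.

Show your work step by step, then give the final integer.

8594608

rho(a^-1) = [[3, 2], [1, 1]]
... * rho(a^-1) = [[3, 2], [1, 1]]  ->  [[11, 8], [4, 3]]
... * rho(b) = [[1, 3], [3, 10]]  ->  [[35, 113], [13, 42]]
... * rho(a) = [[1, -2], [-1, 3]]  ->  [[-78, 269], [-29, 100]]
... * rho(b) = [[1, 3], [3, 10]]  ->  [[729, 2456], [271, 913]]
... * rho(b) = [[1, 3], [3, 10]]  ->  [[8097, 26747], [3010, 9943]]
... * rho(a) = [[1, -2], [-1, 3]]  ->  [[-18650, 64047], [-6933, 23809]]
... * rho(b) = [[1, 3], [3, 10]]  ->  [[173491, 584520], [64494, 217291]]
... * rho(a^-1) = [[3, 2], [1, 1]]  ->  [[1104993, 931502], [410773, 346279]]
... * rho(b) = [[1, 3], [3, 10]]  ->  [[3899499, 12629999], [1449610, 4695109]]
tr = 3899499 + 4695109 = 8594608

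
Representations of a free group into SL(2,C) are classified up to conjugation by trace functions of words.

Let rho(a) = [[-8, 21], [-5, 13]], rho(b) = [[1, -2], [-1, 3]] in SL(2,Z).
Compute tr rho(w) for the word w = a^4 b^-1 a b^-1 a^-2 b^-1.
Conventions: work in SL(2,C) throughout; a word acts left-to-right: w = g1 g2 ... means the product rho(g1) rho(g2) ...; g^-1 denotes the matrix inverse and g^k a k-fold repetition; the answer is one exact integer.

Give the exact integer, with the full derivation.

0

rho(a) = [[-8, 21], [-5, 13]]
... * rho(a) = [[-8, 21], [-5, 13]]  ->  [[-41, 105], [-25, 64]]
... * rho(a) = [[-8, 21], [-5, 13]]  ->  [[-197, 504], [-120, 307]]
... * rho(a) = [[-8, 21], [-5, 13]]  ->  [[-944, 2415], [-575, 1471]]
... * rho(b^-1) = [[3, 2], [1, 1]]  ->  [[-417, 527], [-254, 321]]
... * rho(a) = [[-8, 21], [-5, 13]]  ->  [[701, -1906], [427, -1161]]
... * rho(b^-1) = [[3, 2], [1, 1]]  ->  [[197, -504], [120, -307]]
... * rho(a^-1) = [[13, -21], [5, -8]]  ->  [[41, -105], [25, -64]]
... * rho(a^-1) = [[13, -21], [5, -8]]  ->  [[8, -21], [5, -13]]
... * rho(b^-1) = [[3, 2], [1, 1]]  ->  [[3, -5], [2, -3]]
tr = 3 + -3 = 0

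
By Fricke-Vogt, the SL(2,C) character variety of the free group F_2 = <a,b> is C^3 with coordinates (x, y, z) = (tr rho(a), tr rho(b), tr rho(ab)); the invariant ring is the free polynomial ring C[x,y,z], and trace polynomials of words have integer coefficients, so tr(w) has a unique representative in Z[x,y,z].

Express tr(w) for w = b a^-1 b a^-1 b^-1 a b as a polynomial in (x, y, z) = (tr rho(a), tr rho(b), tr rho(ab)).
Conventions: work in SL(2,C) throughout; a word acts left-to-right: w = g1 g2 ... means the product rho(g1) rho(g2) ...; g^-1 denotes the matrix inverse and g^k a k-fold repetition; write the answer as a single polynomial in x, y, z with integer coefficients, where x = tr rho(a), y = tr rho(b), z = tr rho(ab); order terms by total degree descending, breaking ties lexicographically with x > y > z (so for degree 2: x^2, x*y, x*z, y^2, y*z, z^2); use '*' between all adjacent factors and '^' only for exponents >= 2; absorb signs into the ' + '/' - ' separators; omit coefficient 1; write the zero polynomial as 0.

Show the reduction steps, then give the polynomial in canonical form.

tr(a b^2) = tr(b)*tr(a b) - tr(a)  (reduce the b square) = y*z - x
so tr(a^2 b) = tr(a)*tr(b a) - tr(b)  (reduce the a square) = x*z - y
tr(a^2) = tr(a)*tr(a) - tr(1)  (reduce the a square) = x^2 - 2
tr(b a^2 b) = tr(b)*tr(a^2 b) - tr(a^2)  (reduce the b square) = x*y*z - x^2 - y^2 + 2
tr(a b^3 a) = tr(b)*tr(b a^2 b) - tr(b a^2)  (reduce the b square) = x*y^2*z - x^2*y - y^3 - x*z + 3*y
tr(a b a b) = tr(b a)*tr(b a) - tr(1)  (split on b) = z^2 - 2
so tr(b a b a b) = tr(b)*tr(a b a b) - tr(a b a)  (reduce the b square) = y*z^2 - x*z - y
reduce: tr(a b^3 a b) = tr(b)*tr(b a b a b) - tr(b a b a)  (reduce the b square) = y^2*z^2 - x*y*z - y^2 - z^2 + 2
tr(b^-1 a b^3 a) = tr(a b^3 a)*tr(b) - tr(a b^3 a b)  (eliminate b^-1) = x*y^3*z - x^2*y^2 - y^4 - y^2*z^2 + 4*y^2 + z^2 - 2
so tr(b a^-1 b^-1 a b^2) = tr(b^-1 a b^3)*tr(a) - tr(b^-1 a b^3 a)  (eliminate a^-1) = -x*y^3*z + x^2*y^2 + y^4 + y^2*z^2 + x*y*z - x^2 - 4*y^2 - z^2 + 2
tr(b^2 a b) = tr(b)*tr(b a b) - tr(b a)  (reduce the b square) = y^2*z - x*y - z
reduce: tr(b a b^2 a b) = tr(b)*tr(a b^2 a b) - tr(a b^2 a)  (reduce the b square) = y^2*z^2 - 2*x*y*z + x^2 - 2
tr(a b a b a b) = tr(a b a b)*tr(a b) - tr(b a)  (split on a) = z^3 - 3*z
so tr(a b a b a) = tr(a)*tr(b a b a) - tr(b a b)  (reduce the a square) = x*z^2 - y*z - x
tr(b a b^2 a b a) = tr(b)*tr(a b a b a b) - tr(a b a b a)  (reduce the b square) = y*z^3 - x*z^2 - 2*y*z + x
so tr(a b^2 a b a^-1 b) = tr(b a b^2 a b)*tr(a) - tr(b a b^2 a b a)  (eliminate a^-1) = x*y^2*z^2 - 2*x^2*y*z - y*z^3 + x^3 + x*z^2 + 2*y*z - 3*x
tr(b a^-1 b^-1 a b^2 a) = tr(a b^2 a b a^-1)*tr(b) - tr(a b^2 a b a^-1 b)  (eliminate b^-1) = -x*y^2*z^2 + 2*x^2*y*z + y^3*z + y*z^3 - x^3 - x*y^2 - x*z^2 - 3*y*z + 3*x
tr(b a^-1 b a^-1 b^-1 a b) = tr(b a^-1 b^-1 a b^2)*tr(a) - tr(b a^-1 b^-1 a b^2 a)  (eliminate a^-1) = -x^2*y^3*z + x^3*y^2 + x*y^4 + 2*x*y^2*z^2 - x^2*y*z - y^3*z - y*z^3 - 3*x*y^2 + 3*y*z - x

-x^2*y^3*z + x^3*y^2 + x*y^4 + 2*x*y^2*z^2 - x^2*y*z - y^3*z - y*z^3 - 3*x*y^2 + 3*y*z - x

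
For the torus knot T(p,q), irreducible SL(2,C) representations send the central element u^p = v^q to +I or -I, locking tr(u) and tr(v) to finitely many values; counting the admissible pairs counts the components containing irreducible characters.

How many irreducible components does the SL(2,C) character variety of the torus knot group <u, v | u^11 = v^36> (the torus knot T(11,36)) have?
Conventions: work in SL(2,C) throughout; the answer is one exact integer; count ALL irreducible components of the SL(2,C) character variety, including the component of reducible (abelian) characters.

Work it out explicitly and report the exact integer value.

176

Gamma = < u, v | u^11 = v^36 > (torus knot T(11,36)); the central element u^11 = v^36 acts as +I or -I in any irreducible SL(2,C) representation.
So on each irreducible component the traces are pinned: tr(u) = 2*cos(pi*alpha/11) with 1 <= alpha <= 10, tr(v) = 2*cos(pi*beta/36) with 1 <= beta <= 35.
The two central values (-1)^alpha I and (-1)^beta I must be the same matrix, so alpha and beta share a parity.
Enumerate parity-matched pairs: 5*18 odd-odd plus 5*17 even-even gives 175.
That is 175 components of irreducible characters, and with the reducible (abelian) component the total is 176.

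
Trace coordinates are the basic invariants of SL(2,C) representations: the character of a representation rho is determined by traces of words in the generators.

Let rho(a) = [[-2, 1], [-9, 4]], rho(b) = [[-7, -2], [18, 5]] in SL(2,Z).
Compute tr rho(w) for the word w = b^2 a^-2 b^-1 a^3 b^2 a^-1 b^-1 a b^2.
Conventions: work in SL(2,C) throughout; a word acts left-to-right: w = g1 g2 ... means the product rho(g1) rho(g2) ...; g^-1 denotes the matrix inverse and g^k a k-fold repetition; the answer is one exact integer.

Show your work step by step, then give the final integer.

rho(b) = [[-7, -2], [18, 5]]
... * rho(b) = [[-7, -2], [18, 5]]  ->  [[13, 4], [-36, -11]]
... * rho(a^-1) = [[4, -1], [9, -2]]  ->  [[88, -21], [-243, 58]]
... * rho(a^-1) = [[4, -1], [9, -2]]  ->  [[163, -46], [-450, 127]]
... * rho(b^-1) = [[5, 2], [-18, -7]]  ->  [[1643, 648], [-4536, -1789]]
... * rho(a) = [[-2, 1], [-9, 4]]  ->  [[-9118, 4235], [25173, -11692]]
... * rho(a) = [[-2, 1], [-9, 4]]  ->  [[-19879, 7822], [54882, -21595]]
... * rho(a) = [[-2, 1], [-9, 4]]  ->  [[-30640, 11409], [84591, -31498]]
... * rho(b) = [[-7, -2], [18, 5]]  ->  [[419842, 118325], [-1159101, -326672]]
... * rho(b) = [[-7, -2], [18, 5]]  ->  [[-809044, -248059], [2233611, 684842]]
... * rho(a^-1) = [[4, -1], [9, -2]]  ->  [[-5468707, 1305162], [15098022, -3603295]]
... * rho(b^-1) = [[5, 2], [-18, -7]]  ->  [[-50836451, -20073548], [140349420, 55419109]]
... * rho(a) = [[-2, 1], [-9, 4]]  ->  [[282334834, -131130643], [-779470821, 362025856]]
... * rho(b) = [[-7, -2], [18, 5]]  ->  [[-4336695412, -1220322883], [11972761155, 3369070922]]
... * rho(b) = [[-7, -2], [18, 5]]  ->  [[8391055990, 2571776409], [-23166051489, -7100167700]]
tr = 8391055990 + -7100167700 = 1290888290

1290888290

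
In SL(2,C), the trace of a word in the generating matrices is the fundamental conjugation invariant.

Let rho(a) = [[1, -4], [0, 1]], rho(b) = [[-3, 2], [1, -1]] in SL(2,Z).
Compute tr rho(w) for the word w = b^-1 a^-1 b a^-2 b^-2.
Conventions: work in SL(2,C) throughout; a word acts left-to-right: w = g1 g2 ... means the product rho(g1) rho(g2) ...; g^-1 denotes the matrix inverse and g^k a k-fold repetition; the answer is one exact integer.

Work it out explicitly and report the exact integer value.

rho(b^-1) = [[-1, -2], [-1, -3]]
... * rho(a^-1) = [[1, 4], [0, 1]]  ->  [[-1, -6], [-1, -7]]
... * rho(b) = [[-3, 2], [1, -1]]  ->  [[-3, 4], [-4, 5]]
... * rho(a^-1) = [[1, 4], [0, 1]]  ->  [[-3, -8], [-4, -11]]
... * rho(a^-1) = [[1, 4], [0, 1]]  ->  [[-3, -20], [-4, -27]]
... * rho(b^-1) = [[-1, -2], [-1, -3]]  ->  [[23, 66], [31, 89]]
... * rho(b^-1) = [[-1, -2], [-1, -3]]  ->  [[-89, -244], [-120, -329]]
tr = -89 + -329 = -418

-418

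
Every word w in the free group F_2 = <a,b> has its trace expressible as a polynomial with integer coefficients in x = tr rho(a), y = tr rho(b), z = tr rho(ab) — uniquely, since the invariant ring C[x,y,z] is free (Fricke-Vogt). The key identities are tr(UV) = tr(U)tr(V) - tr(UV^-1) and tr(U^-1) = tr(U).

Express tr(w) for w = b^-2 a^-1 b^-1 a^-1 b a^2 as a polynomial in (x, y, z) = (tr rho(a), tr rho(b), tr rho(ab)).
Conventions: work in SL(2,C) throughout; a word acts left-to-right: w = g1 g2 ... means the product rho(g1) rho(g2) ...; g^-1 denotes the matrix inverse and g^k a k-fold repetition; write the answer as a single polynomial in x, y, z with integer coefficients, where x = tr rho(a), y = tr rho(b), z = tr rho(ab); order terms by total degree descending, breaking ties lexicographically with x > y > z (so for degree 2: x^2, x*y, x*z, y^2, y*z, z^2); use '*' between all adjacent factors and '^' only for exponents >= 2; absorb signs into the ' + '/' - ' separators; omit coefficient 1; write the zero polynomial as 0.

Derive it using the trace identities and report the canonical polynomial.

tr(b a b) = tr(b)*tr(a b) - tr(a)  (reduce the b square) = y*z - x
tr(b a b a) = tr(a b)*tr(a b) - tr(1)  (split on a) = z^2 - 2
tr(a^-1 b a b) = tr(b a b)*tr(a) - tr(b a b a)  (eliminate a^-1) = x*y*z - x^2 - z^2 + 2
tr(b^-1 a^-1 b a) = tr(a^-1 b a)*tr(b) - tr(a^-1 b a b)  (eliminate b^-1) = -x*y*z + x^2 + y^2 + z^2 - 2
tr(a b a) = tr(a)*tr(b a) - tr(b)  (reduce the a square) = x*z - y
tr(a^2 b a) = tr(a)*tr(a b a) - tr(a b)  (reduce the a square) = x^2*z - x*y - z
tr(b a^2 b a) = tr(a)*tr(b a b a) - tr(b a b)  (reduce the a square) = x*z^2 - y*z - x
tr(b^2) = tr(b)*tr(b) - tr(1)  (reduce the b square) = y^2 - 2
tr(b a^2 b) = tr(a)*tr(b^2 a) - tr(b^2)  (reduce the a square) = x*y*z - x^2 - y^2 + 2
tr(a b a^2 b a) = tr(a)*tr(b a^2 b a) - tr(b a^2 b)  (reduce the a square) = x^2*z^2 - 2*x*y*z + y^2 - 2
tr(b a b a b a) = tr(a b a b)*tr(a b) - tr(b a)  (split on a) = z^3 - 3*z
tr(b a b a b) = tr(b)*tr(a b a b) - tr(a b a)  (reduce the b square) = y*z^2 - x*z - y
tr(a b a^2 b a b) = tr(a)*tr(b a b a b a) - tr(b a b a b)  (reduce the a square) = x*z^3 - y*z^2 - 2*x*z + y
tr(b a^2 b a b^-1 a) = tr(a b a^2 b a)*tr(b) - tr(a b a^2 b a b)  (eliminate b^-1) = x^2*y*z^2 - 2*x*y^2*z - x*z^3 + y^3 + y*z^2 + 2*x*z - 3*y
tr(b^-1 a^-1 b a^2 b a) = tr(b a^2 b a b^-1)*tr(a) - tr(b a^2 b a b^-1 a)  (eliminate a^-1) = -x^2*y*z^2 + x^3*z + 2*x*y^2*z + x*z^3 - x^2*y - y^3 - y*z^2 - 3*x*z + 3*y
tr(a^-1 b^-1 a^-1 b a^2 b) = tr(b^-1 a^-1 b a^2 b)*tr(a) - tr(b^-1 a^-1 b a^2 b a)  (eliminate a^-1) = x^2*y*z^2 - x^3*z - 2*x*y^2*z - x*z^3 + x^2*y + y^3 + y*z^2 + 4*x*z - 3*y
tr(a^-1 b^-1 a^-1 b a^2 b^-1) = tr(a^-1 b^-1 a^-1 b a^2)*tr(b) - tr(a^-1 b^-1 a^-1 b a^2 b)  (eliminate b^-1) = -x^2*y*z^2 + x^3*z + x*y^2*z + x*z^3 - 4*x*z + y
tr(b^-2 a^-1 b^-1 a^-1 b a^2) = tr(a^-1 b^-1 a^-1 b a^2 b^-1)*tr(b) - tr(a^-1 b^-1 a^-1 b a^2)  (eliminate b^-1) = -x^2*y^2*z^2 + x^3*y*z + x*y^3*z + x*y*z^3 - 3*x*y*z - x^2 - z^2 + 2

-x^2*y^2*z^2 + x^3*y*z + x*y^3*z + x*y*z^3 - 3*x*y*z - x^2 - z^2 + 2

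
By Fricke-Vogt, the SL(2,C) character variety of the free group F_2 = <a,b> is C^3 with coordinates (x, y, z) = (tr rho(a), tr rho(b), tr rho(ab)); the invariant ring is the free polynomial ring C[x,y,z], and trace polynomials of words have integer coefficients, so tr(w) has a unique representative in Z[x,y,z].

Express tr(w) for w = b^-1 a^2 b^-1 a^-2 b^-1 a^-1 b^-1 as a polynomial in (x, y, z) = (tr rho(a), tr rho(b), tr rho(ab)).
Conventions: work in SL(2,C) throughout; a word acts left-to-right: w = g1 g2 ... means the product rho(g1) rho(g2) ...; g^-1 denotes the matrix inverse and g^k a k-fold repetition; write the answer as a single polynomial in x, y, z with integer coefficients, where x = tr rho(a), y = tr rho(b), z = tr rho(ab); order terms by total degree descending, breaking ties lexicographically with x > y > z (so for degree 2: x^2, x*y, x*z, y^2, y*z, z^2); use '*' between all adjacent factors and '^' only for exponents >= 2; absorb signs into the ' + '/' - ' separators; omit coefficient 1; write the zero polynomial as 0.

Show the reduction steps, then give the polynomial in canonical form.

tr(b^-1) = tr(b) = y
tr(b^-1 a) = tr(a) tr(b) - tr(a b) = x*y - z
tr(b^-1 a^-1) = tr(b^-1) tr(a) - tr(b^-1 a) = z
tr(a b a) = tr(a) tr(b a) - tr(b) = x*z - y
tr(a b a b) = tr(a b) tr(a b) - tr(1) = z^2 - 2
tr(b a b^-1 a) = tr(a b a) tr(b) - tr(a b a b) = x*y*z - y^2 - z^2 + 2
tr(b a b^-1 a^-1) = tr(b a b^-1) tr(a) - tr(b a b^-1 a) = -x*y*z + x^2 + y^2 + z^2 - 2
tr(a b^-1 a^-2 b) = tr(b a b^-1 a^-1) tr(a) - tr(b a b^-1) = -x^2*y*z + x^3 + x*y^2 + x*z^2 - 3*x
tr(a b^-1 a^-2 b^-1) = tr(a b^-1 a^-2) tr(b) - tr(a b^-1 a^-2 b) = x^2*y*z - x^3 - x*y^2 - x*z^2 + y*z + 3*x
tr(b a^2 b^-1 a^-1) = tr(a^-1 b a^2) tr(b) - tr(a^-1 b a^2 b) = -x^2*y*z + x^3 + x*y^2 + x*z^2 - 3*x
tr(a^2) = tr(a) tr(a) - tr(1) = x^2 - 2
tr(b a^2 b^-1 a^-2) = tr(b a^2 b^-1 a^-1) tr(a) - tr(b a^2 b^-1) = -x^3*y*z + x^4 + x^2*y^2 + x^2*z^2 - 4*x^2 + 2
tr(a^-1 b a^2 b^-1 a^-2) = tr(b a^2 b^-1 a^-2) tr(a) - tr(b a^2 b^-1 a^-1) = -x^4*y*z + x^5 + x^3*y^2 + x^3*z^2 + x^2*y*z - 5*x^3 - x*y^2 - x*z^2 + 5*x
tr(a b^2 a) = tr(b) tr(a^2 b) - tr(a^2) = x*y*z - x^2 - y^2 + 2
tr(a b^2) = tr(b) tr(a b) - tr(a) = y*z - x
tr(a b^2 a^2) = tr(a) tr(a b^2 a) - tr(a b^2) = x^2*y*z - x^3 - x*y^2 - y*z + 3*x
tr(b a b^2 a) = tr(b) tr(a b a b) - tr(a b a) = y*z^2 - x*z - y
tr(b a b^2) = tr(b) tr(b a b) - tr(b a) = y^2*z - x*y - z
tr(a b^2 a^2 b) = tr(a) tr(b a b^2 a) - tr(b a b^2) = x*y*z^2 - x^2*z - y^2*z + z
tr(b a^2 b^-1 a b) = tr(a b^2 a^2) tr(b) - tr(a b^2 a^2 b) = x^2*y^2*z - x^3*y - x*y^3 - x*y*z^2 + x^2*z + 3*x*y - z
tr(b a b a^2) = tr(a) tr(b a b a) - tr(b a b) = x*z^2 - y*z - x
tr(a b a b a^2) = tr(a) tr(b a b a^2) - tr(b a b a) = x^2*z^2 - x*y*z - x^2 - z^2 + 2
tr(b a b a b a) = tr(b a) tr(b a b a) - tr(b^-1 a^-1) = z^3 - 3*z
tr(a b a b a^2 b) = tr(a) tr(b a b a b a) - tr(b a b a b) = x*z^3 - y*z^2 - 2*x*z + y
tr(b a^2 b^-1 a b a) = tr(a b a b a^2) tr(b) - tr(a b a b a^2 b) = x^2*y*z^2 - x*y^2*z - x*z^3 - x^2*y + 2*x*z + y
tr(b a^-1 b a^2 b^-1 a) = tr(b a^2 b^-1 a b) tr(a) - tr(b a^2 b^-1 a b a) = x^3*y^2*z - x^4*y - x^2*y^3 - 2*x^2*y*z^2 + x^3*z + x*y^2*z + x*z^3 + 4*x^2*y - 3*x*z - y
tr(a^-1 b a^-1 b a^2 b^-1) = tr(b a^-1 b a^2 b^-1) tr(a) - tr(b a^-1 b a^2 b^-1 a) = -x^3*y^2*z + x^4*y + x^2*y^3 + 2*x^2*y*z^2 - x^3*z - x*y^2*z - x*z^3 - 4*x^2*y + 4*x*z + y
tr(a^-1 b a^2 b^-1 a^-2 b) = tr(a^-1 b a^-1 b a^2 b^-1) tr(a) - tr(a^-1 b a^-1 b a^2 b^-1 a) = -x^4*y^2*z + x^5*y + x^3*y^3 + 2*x^3*y*z^2 - x^4*z - x^2*y^2*z - x^2*z^3 - 4*x^3*y + 4*x^2*z + x*y - z
tr(a^2 b^-1 a^-2 b^-1 a^-1 b) = tr(a^-1 b a^2 b^-1 a^-2) tr(b) - tr(a^-1 b a^2 b^-1 a^-2 b) = -x^3*y*z^2 + x^4*z + 2*x^2*y^2*z + x^2*z^3 - x^3*y - x*y^3 - x*y*z^2 - 4*x^2*z + 4*x*y + z
tr(a^2 b^-1 a^-2 b^-1 a^-1 b^-1) = tr(a^2 b^-1 a^-2 b^-1 a^-1) tr(b) - tr(a^2 b^-1 a^-2 b^-1 a^-1 b) = x^3*y*z^2 - x^4*z - x^2*y^2*z - x^2*z^3 + 4*x^2*z + y^2*z - x*y - z
tr(b^-1 a^2 b^-1 a^-2 b^-1 a^-1 b^-1) = tr(a^2 b^-1 a^-2 b^-1 a^-1 b^-1) tr(b) - tr(a^2 b^-1 a^-2 b^-1 a^-1) = x^3*y^2*z^2 - x^4*y*z - x^2*y^3*z - x^2*y*z^3 + 3*x^2*y*z + y^3*z + x^3 + x*z^2 - 2*y*z - 3*x

x^3*y^2*z^2 - x^4*y*z - x^2*y^3*z - x^2*y*z^3 + 3*x^2*y*z + y^3*z + x^3 + x*z^2 - 2*y*z - 3*x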